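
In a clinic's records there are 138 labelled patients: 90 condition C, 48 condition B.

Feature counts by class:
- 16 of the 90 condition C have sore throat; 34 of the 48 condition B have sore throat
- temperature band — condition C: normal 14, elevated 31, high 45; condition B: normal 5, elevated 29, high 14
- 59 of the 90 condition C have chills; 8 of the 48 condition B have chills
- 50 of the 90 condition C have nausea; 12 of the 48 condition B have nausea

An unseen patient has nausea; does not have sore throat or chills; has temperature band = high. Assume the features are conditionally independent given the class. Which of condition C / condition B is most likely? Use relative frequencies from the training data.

condition C: (90/138) × (74/90) × (45/90) × (31/90) × (50/90) ≈ 0.0513061
condition B: (48/138) × (14/48) × (14/48) × (40/48) × (12/48) ≈ 0.00616445
Highest score → condition C.

condition C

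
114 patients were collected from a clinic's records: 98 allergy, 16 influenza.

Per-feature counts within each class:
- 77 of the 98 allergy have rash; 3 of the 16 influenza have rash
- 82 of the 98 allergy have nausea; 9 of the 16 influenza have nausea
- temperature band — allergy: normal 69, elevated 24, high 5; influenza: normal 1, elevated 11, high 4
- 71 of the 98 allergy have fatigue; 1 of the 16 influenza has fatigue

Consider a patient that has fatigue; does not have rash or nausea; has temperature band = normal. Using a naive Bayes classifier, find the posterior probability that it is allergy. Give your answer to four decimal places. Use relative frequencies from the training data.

0.9875

allergy: (98/114) × (21/98) × (16/98) × (69/98) × (71/98) ≈ 0.0153414
influenza: (16/114) × (13/16) × (7/16) × (1/16) × (1/16) ≈ 0.000194884
P(allergy | x) = 0.0153414 / 0.015536284 ≈ 0.9875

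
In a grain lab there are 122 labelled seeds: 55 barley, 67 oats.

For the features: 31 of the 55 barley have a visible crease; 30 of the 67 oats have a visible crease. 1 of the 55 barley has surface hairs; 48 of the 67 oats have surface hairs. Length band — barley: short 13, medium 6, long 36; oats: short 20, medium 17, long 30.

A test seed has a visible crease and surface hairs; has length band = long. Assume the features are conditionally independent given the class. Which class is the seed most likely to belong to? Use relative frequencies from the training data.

barley: (55/122) × (31/55) × (1/55) × (36/55) ≈ 0.00302398
oats: (67/122) × (30/67) × (48/67) × (30/67) ≈ 0.0788813
Highest score → oats.

oats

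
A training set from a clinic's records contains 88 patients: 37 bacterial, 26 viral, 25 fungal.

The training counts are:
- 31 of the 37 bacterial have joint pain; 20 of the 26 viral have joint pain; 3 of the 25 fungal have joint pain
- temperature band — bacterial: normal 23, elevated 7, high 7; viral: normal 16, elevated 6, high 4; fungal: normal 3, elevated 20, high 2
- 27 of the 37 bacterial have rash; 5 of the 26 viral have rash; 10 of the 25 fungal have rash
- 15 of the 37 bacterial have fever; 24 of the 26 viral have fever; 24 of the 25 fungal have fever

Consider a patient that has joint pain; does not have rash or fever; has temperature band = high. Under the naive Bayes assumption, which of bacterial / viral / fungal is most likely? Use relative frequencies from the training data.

bacterial: (37/88) × (31/37) × (7/37) × (10/37) × (22/37) ≈ 0.0107101
viral: (26/88) × (20/26) × (4/26) × (21/26) × (2/26) ≈ 0.00217238
fungal: (25/88) × (3/25) × (2/25) × (15/25) × (1/25) ≈ 0.0000654545
Highest score → bacterial.

bacterial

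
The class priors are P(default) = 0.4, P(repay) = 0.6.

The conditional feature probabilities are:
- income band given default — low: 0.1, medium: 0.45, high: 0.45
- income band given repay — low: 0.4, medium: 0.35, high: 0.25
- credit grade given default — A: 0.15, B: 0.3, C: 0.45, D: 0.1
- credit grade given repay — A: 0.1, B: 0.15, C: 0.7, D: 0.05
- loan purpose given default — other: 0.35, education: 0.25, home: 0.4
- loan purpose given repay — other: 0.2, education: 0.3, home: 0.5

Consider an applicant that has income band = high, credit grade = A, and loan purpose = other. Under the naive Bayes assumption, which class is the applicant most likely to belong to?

default

default: 0.4 × 0.45 × 0.15 × 0.35 = 0.00945
repay: 0.6 × 0.25 × 0.1 × 0.2 = 0.003
Highest score → default.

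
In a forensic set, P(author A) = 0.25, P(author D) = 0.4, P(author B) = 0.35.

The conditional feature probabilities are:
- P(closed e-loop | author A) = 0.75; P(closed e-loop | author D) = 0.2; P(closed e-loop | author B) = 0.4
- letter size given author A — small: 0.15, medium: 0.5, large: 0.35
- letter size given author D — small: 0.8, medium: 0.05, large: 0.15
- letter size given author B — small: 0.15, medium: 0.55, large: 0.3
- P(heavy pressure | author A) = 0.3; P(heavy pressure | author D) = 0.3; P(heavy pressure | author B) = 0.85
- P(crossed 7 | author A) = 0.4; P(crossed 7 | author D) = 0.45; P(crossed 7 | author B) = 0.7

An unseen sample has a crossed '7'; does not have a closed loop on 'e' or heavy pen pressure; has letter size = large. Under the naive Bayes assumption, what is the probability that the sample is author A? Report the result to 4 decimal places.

author A: 0.25 × (1−0.75) × 0.35 × (1−0.3) × 0.4 = 0.006125
author D: 0.4 × (1−0.2) × 0.15 × (1−0.3) × 0.45 = 0.01512
author B: 0.35 × (1−0.4) × 0.3 × (1−0.85) × 0.7 = 0.006615
P(author A | x) = 0.006125 / 0.02786 ≈ 0.2198

0.2198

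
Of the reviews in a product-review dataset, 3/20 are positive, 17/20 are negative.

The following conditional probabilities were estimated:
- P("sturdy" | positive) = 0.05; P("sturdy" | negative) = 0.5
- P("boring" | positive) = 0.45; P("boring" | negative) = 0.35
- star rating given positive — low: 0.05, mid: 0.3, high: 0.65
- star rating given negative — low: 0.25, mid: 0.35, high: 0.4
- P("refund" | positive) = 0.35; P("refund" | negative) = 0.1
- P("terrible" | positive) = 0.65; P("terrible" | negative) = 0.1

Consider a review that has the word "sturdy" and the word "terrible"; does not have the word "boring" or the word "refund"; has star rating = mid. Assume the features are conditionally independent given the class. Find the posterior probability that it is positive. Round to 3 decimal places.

0.057

positive: 0.15 × 0.05 × (1−0.45) × 0.3 × (1−0.35) × 0.65 = 0.00052284375
negative: 0.85 × 0.5 × (1−0.35) × 0.35 × (1−0.1) × 0.1 = 0.008701875
P(positive | x) = 0.00052284375 / 0.00922471875 ≈ 0.057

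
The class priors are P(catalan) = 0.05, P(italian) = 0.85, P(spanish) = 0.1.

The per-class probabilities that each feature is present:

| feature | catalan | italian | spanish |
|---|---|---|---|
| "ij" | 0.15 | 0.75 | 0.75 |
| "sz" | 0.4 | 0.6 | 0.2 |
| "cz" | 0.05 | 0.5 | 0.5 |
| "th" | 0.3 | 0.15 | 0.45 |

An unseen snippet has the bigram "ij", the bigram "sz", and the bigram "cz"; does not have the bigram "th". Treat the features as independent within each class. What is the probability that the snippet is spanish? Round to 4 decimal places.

catalan: 0.05 × 0.15 × 0.4 × 0.05 × (1−0.3) = 0.000105
italian: 0.85 × 0.75 × 0.6 × 0.5 × (1−0.15) = 0.1625625
spanish: 0.1 × 0.75 × 0.2 × 0.5 × (1−0.45) = 0.004125
P(spanish | x) = 0.004125 / 0.1667925 ≈ 0.0247

0.0247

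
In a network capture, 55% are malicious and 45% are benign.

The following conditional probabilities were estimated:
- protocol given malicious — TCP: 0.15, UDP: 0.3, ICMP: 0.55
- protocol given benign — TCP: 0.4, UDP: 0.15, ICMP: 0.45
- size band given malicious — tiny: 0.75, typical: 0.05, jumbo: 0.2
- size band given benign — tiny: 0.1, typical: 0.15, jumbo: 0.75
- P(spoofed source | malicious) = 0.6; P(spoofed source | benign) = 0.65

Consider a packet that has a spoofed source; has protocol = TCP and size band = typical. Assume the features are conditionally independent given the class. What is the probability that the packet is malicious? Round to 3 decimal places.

0.124

malicious: 0.55 × 0.15 × 0.05 × 0.6 = 0.002475
benign: 0.45 × 0.4 × 0.15 × 0.65 = 0.01755
P(malicious | x) = 0.002475 / 0.020025 ≈ 0.124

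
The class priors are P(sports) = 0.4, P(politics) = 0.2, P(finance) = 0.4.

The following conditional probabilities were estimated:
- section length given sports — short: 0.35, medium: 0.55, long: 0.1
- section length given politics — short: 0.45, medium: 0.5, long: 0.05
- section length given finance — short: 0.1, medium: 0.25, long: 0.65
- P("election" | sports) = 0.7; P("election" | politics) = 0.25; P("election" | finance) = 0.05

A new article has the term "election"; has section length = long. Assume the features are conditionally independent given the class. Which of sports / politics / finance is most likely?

sports: 0.4 × 0.1 × 0.7 = 0.028
politics: 0.2 × 0.05 × 0.25 = 0.0025
finance: 0.4 × 0.65 × 0.05 = 0.013
Highest score → sports.

sports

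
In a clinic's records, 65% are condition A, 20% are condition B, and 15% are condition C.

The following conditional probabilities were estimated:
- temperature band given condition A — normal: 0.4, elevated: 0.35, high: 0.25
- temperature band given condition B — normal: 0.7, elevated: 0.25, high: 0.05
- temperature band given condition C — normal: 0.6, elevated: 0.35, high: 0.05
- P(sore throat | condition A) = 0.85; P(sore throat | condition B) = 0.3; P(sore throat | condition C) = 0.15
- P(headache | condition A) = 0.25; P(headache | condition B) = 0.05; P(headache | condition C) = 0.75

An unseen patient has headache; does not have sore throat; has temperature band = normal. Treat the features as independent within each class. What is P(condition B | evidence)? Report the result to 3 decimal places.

condition A: 0.65 × 0.4 × (1−0.85) × 0.25 = 0.00975
condition B: 0.2 × 0.7 × (1−0.3) × 0.05 = 0.0049
condition C: 0.15 × 0.6 × (1−0.15) × 0.75 = 0.057375
P(condition B | x) = 0.0049 / 0.072025 ≈ 0.068

0.068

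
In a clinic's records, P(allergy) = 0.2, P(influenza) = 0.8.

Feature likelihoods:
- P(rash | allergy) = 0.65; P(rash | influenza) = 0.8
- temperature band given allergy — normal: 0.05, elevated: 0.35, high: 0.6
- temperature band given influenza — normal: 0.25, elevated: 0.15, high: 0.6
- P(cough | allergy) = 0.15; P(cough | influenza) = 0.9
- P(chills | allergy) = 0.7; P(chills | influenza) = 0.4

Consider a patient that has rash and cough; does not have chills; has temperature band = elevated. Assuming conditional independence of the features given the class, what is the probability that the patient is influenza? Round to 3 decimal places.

allergy: 0.2 × 0.65 × 0.35 × 0.15 × (1−0.7) = 0.0020475
influenza: 0.8 × 0.8 × 0.15 × 0.9 × (1−0.4) = 0.05184
P(influenza | x) = 0.05184 / 0.0538875 ≈ 0.962

0.962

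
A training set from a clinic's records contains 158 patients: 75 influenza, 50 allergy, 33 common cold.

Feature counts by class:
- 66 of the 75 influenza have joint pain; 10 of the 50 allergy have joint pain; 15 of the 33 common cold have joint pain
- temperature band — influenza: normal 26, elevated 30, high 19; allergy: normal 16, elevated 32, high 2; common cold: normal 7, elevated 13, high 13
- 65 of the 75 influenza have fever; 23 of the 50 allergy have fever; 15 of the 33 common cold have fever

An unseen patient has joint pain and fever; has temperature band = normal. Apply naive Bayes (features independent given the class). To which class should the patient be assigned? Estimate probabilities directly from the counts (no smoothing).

influenza

influenza: (75/158) × (66/75) × (26/75) × (65/75) ≈ 0.125502
allergy: (50/158) × (10/50) × (16/50) × (23/50) ≈ 0.00931646
common cold: (33/158) × (15/33) × (7/33) × (15/33) ≈ 0.00915368
Highest score → influenza.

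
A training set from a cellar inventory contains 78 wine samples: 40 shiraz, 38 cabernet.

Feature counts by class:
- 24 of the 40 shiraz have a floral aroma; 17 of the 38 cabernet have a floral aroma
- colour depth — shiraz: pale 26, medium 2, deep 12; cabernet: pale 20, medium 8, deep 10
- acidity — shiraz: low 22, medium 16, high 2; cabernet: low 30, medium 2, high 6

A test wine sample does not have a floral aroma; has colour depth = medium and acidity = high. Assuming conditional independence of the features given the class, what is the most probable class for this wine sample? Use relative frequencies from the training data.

cabernet

shiraz: (40/78) × (16/40) × (2/40) × (2/40) ≈ 0.000512821
cabernet: (38/78) × (21/38) × (8/38) × (6/38) ≈ 0.0089495
Highest score → cabernet.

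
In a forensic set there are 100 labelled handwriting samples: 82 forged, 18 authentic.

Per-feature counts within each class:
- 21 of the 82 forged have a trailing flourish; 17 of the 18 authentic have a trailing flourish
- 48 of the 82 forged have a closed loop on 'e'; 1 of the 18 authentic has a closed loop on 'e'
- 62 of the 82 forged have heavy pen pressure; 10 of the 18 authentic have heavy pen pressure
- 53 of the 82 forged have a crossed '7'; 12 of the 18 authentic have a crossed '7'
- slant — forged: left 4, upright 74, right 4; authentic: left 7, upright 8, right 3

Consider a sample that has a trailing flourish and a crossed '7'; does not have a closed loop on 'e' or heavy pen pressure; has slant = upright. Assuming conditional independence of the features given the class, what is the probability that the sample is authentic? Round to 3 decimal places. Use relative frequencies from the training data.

forged: (82/100) × (21/82) × (34/82) × (20/82) × (53/82) × (74/82) ≈ 0.0123874
authentic: (18/100) × (17/18) × (17/18) × (8/18) × (12/18) × (8/18) ≈ 0.0211431
P(authentic | x) = 0.0211431 / 0.0335305 ≈ 0.631

0.631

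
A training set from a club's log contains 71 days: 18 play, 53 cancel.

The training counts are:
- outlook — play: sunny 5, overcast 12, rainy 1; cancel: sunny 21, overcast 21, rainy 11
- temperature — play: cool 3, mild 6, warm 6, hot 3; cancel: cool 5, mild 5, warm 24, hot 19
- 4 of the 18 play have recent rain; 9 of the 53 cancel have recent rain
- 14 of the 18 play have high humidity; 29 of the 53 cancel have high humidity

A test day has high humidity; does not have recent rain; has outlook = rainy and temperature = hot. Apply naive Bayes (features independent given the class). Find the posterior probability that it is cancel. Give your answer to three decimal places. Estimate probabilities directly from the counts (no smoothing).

0.947

play: (18/71) × (1/18) × (3/18) × (14/18) × (14/18) ≈ 0.00142004
cancel: (53/71) × (11/53) × (19/53) × (44/53) × (29/53) ≈ 0.0252296
P(cancel | x) = 0.0252296 / 0.02664964 ≈ 0.947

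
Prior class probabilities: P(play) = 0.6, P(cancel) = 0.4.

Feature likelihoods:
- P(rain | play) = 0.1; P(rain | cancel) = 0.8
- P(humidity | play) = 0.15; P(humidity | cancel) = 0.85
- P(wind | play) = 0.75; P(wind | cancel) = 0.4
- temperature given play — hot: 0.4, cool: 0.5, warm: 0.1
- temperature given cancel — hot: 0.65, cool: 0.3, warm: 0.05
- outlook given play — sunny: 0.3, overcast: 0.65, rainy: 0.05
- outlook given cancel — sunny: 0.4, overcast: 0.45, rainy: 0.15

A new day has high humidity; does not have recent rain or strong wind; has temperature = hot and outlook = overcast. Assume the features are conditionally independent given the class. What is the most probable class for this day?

cancel

play: 0.6 × (1−0.1) × 0.15 × (1−0.75) × 0.4 × 0.65 = 0.005265
cancel: 0.4 × (1−0.8) × 0.85 × (1−0.4) × 0.65 × 0.45 = 0.011934
Highest score → cancel.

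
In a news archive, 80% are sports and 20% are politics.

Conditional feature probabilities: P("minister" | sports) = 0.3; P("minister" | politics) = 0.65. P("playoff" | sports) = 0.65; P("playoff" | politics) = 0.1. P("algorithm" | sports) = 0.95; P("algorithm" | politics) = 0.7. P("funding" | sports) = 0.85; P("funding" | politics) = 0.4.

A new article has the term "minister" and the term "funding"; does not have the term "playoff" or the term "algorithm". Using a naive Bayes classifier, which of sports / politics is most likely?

politics

sports: 0.8 × 0.3 × (1−0.65) × (1−0.95) × 0.85 = 0.00357
politics: 0.2 × 0.65 × (1−0.1) × (1−0.7) × 0.4 = 0.01404
Highest score → politics.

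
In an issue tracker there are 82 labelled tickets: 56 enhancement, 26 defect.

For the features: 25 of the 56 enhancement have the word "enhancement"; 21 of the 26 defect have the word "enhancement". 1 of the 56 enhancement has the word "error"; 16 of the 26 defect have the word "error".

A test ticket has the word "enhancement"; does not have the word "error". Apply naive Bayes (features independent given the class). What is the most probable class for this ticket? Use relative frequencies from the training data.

enhancement

enhancement: (56/82) × (25/56) × (55/56) ≈ 0.299434
defect: (26/82) × (21/26) × (10/26) ≈ 0.0984991
Highest score → enhancement.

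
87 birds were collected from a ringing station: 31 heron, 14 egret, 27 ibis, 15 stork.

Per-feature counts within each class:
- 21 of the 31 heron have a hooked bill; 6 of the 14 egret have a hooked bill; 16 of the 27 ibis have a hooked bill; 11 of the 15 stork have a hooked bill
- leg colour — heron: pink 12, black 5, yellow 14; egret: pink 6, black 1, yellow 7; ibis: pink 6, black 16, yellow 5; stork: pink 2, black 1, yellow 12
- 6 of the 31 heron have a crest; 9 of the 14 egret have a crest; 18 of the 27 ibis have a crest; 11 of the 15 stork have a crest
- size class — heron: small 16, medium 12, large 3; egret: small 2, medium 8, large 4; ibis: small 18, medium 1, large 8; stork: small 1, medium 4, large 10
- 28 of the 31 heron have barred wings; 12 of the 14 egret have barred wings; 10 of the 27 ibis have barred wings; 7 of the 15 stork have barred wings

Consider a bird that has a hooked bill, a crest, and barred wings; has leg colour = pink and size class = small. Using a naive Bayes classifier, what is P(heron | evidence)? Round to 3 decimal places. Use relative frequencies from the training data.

0.472

heron: (31/87) × (21/31) × (12/31) × (6/31) × (16/31) × (28/31) ≈ 0.0084307
egret: (14/87) × (6/14) × (6/14) × (9/14) × (2/14) × (12/14) ≈ 0.00232662
ibis: (27/87) × (16/27) × (6/27) × (18/27) × (18/27) × (10/27) ≈ 0.00672732
stork: (15/87) × (11/15) × (2/15) × (11/15) × (1/15) × (7/15) ≈ 0.000384618
P(heron | x) = 0.0084307 / 0.017869258 ≈ 0.472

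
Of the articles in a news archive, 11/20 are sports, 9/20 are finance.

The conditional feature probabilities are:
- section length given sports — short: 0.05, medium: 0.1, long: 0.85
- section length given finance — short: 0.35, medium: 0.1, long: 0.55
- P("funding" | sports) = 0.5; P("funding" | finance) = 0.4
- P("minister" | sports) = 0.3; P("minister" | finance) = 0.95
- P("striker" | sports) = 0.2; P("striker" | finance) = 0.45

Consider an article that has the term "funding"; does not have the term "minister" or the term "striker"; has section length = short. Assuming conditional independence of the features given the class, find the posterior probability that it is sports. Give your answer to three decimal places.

0.816

sports: 0.55 × 0.05 × 0.5 × (1−0.3) × (1−0.2) = 0.0077
finance: 0.45 × 0.35 × 0.4 × (1−0.95) × (1−0.45) = 0.0017325
P(sports | x) = 0.0077 / 0.0094325 ≈ 0.816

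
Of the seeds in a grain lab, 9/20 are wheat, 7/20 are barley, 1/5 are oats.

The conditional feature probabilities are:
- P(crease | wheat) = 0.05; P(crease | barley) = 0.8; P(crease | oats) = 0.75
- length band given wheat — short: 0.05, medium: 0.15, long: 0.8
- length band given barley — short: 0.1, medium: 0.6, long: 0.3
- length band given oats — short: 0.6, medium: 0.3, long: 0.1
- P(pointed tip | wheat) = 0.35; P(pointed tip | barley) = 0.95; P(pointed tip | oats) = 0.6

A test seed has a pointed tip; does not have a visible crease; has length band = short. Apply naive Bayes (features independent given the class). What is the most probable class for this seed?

wheat: 0.45 × (1−0.05) × 0.05 × 0.35 = 0.00748125
barley: 0.35 × (1−0.8) × 0.1 × 0.95 = 0.00665
oats: 0.2 × (1−0.75) × 0.6 × 0.6 = 0.018
Highest score → oats.

oats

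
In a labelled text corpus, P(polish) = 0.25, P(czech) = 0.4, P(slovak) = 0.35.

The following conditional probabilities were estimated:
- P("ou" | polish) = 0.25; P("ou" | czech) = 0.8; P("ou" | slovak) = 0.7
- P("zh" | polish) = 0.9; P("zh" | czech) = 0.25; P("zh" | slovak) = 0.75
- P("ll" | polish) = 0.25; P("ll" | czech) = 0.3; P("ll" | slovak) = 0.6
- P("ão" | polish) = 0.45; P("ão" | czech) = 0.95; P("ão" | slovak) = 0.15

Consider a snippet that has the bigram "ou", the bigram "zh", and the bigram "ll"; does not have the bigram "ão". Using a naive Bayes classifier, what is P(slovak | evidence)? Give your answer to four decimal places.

polish: 0.25 × 0.25 × 0.9 × 0.25 × (1−0.45) = 0.007734375
czech: 0.4 × 0.8 × 0.25 × 0.3 × (1−0.95) = 0.0012
slovak: 0.35 × 0.7 × 0.75 × 0.6 × (1−0.15) = 0.0937125
P(slovak | x) = 0.0937125 / 0.102646875 ≈ 0.9130

0.9130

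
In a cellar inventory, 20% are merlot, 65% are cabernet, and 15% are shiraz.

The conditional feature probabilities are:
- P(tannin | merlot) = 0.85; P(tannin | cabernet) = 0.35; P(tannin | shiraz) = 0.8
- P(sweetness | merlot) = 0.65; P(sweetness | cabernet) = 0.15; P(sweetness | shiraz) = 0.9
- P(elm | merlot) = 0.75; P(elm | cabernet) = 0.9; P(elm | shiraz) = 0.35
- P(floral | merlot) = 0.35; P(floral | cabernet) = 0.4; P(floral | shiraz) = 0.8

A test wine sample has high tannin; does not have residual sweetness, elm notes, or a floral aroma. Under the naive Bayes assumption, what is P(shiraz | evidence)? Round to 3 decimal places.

0.068

merlot: 0.2 × 0.85 × (1−0.65) × (1−0.75) × (1−0.35) = 0.00966875
cabernet: 0.65 × 0.35 × (1−0.15) × (1−0.9) × (1−0.4) = 0.0116025
shiraz: 0.15 × 0.8 × (1−0.9) × (1−0.35) × (1−0.8) = 0.00156
P(shiraz | x) = 0.00156 / 0.02283125 ≈ 0.068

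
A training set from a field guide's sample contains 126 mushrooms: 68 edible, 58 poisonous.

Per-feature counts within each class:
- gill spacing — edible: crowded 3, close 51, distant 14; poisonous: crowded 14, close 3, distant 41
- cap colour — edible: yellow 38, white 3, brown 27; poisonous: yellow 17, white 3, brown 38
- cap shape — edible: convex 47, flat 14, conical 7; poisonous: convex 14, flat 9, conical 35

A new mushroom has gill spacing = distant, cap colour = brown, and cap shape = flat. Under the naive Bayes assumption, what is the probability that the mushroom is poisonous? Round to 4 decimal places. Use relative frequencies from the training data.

0.7846

edible: (68/126) × (14/68) × (27/68) × (14/68) ≈ 0.00908304
poisonous: (58/126) × (41/58) × (38/58) × (9/58) ≈ 0.0330814
P(poisonous | x) = 0.0330814 / 0.04216444 ≈ 0.7846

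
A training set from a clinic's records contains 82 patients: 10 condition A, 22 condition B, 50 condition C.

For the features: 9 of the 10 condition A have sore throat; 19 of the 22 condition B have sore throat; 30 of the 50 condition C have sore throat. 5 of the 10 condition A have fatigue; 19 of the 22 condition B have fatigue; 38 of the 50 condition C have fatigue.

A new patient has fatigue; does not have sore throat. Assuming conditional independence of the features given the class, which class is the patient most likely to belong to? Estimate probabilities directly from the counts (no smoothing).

condition A: (10/82) × (1/10) × (5/10) ≈ 0.00609756
condition B: (22/82) × (3/22) × (19/22) ≈ 0.0315965
condition C: (50/82) × (20/50) × (38/50) ≈ 0.185366
Highest score → condition C.

condition C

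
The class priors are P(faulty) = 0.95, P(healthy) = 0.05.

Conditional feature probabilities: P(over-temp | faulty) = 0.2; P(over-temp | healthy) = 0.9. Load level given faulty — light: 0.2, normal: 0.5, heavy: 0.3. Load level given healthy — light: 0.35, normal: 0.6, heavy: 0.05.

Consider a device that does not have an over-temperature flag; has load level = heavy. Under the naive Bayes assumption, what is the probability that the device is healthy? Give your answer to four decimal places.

faulty: 0.95 × (1−0.2) × 0.3 = 0.228
healthy: 0.05 × (1−0.9) × 0.05 = 0.00025
P(healthy | x) = 0.00025 / 0.22825 ≈ 0.0011

0.0011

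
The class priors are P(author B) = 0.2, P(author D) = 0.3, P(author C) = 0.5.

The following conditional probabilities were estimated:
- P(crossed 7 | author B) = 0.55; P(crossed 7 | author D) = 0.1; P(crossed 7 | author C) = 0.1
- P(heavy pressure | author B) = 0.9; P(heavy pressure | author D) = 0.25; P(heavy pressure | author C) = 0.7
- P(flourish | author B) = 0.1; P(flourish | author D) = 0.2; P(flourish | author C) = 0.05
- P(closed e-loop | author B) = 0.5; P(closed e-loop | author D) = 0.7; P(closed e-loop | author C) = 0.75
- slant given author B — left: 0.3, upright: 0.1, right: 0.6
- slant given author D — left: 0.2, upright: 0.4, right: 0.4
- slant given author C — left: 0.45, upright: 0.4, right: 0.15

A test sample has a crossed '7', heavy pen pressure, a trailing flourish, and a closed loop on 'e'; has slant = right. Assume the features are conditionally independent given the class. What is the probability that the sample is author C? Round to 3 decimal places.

author B: 0.2 × 0.55 × 0.9 × 0.1 × 0.5 × 0.6 = 0.00297
author D: 0.3 × 0.1 × 0.25 × 0.2 × 0.7 × 0.4 = 0.00042
author C: 0.5 × 0.1 × 0.7 × 0.05 × 0.75 × 0.15 = 0.000196875
P(author C | x) = 0.000196875 / 0.003586875 ≈ 0.055

0.055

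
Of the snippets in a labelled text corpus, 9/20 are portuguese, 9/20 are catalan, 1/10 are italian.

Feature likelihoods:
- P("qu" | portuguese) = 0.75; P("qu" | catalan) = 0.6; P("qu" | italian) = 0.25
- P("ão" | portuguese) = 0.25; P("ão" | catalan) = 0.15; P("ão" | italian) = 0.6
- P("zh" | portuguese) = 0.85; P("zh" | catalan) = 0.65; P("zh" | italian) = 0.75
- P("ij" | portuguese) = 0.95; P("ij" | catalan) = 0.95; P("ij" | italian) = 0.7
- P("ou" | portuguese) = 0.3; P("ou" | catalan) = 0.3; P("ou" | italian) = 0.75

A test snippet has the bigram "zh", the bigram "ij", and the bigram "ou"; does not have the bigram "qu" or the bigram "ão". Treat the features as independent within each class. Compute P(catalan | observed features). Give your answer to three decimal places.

portuguese: 0.45 × (1−0.75) × (1−0.25) × 0.85 × 0.95 × 0.3 = 0.02043984375
catalan: 0.45 × (1−0.6) × (1−0.15) × 0.65 × 0.95 × 0.3 = 0.02834325
italian: 0.1 × (1−0.25) × (1−0.6) × 0.75 × 0.7 × 0.75 = 0.0118125
P(catalan | x) = 0.02834325 / 0.06059559375 ≈ 0.468

0.468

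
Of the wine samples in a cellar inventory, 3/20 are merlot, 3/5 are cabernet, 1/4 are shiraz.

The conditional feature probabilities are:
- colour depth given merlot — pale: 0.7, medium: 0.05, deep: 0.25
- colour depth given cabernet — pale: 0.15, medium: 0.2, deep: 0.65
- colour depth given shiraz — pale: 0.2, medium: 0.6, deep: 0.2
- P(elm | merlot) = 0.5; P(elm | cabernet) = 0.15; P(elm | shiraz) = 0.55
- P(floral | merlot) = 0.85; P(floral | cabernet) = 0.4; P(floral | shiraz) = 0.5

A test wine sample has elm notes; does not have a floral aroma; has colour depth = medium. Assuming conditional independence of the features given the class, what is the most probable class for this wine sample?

shiraz

merlot: 0.15 × 0.05 × 0.5 × (1−0.85) = 0.0005625
cabernet: 0.6 × 0.2 × 0.15 × (1−0.4) = 0.0108
shiraz: 0.25 × 0.6 × 0.55 × (1−0.5) = 0.04125
Highest score → shiraz.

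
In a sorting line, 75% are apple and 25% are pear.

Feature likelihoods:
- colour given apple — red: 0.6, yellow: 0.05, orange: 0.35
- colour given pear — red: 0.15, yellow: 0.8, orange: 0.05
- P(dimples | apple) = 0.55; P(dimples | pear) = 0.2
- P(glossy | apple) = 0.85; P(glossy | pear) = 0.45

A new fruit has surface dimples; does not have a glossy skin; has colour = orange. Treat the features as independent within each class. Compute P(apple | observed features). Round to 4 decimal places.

apple: 0.75 × 0.35 × 0.55 × (1−0.85) = 0.02165625
pear: 0.25 × 0.05 × 0.2 × (1−0.45) = 0.001375
P(apple | x) = 0.02165625 / 0.02303125 ≈ 0.9403

0.9403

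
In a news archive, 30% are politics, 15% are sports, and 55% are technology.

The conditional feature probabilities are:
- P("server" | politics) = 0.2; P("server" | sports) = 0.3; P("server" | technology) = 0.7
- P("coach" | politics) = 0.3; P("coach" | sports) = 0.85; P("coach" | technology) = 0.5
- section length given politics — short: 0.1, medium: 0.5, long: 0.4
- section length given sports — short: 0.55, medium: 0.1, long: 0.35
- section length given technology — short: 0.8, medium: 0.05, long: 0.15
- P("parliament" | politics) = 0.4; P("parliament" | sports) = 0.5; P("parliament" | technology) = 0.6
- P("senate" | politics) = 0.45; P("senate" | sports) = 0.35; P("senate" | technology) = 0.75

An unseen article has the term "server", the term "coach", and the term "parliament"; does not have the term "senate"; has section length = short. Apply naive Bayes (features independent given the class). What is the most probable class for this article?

politics: 0.3 × 0.2 × 0.3 × 0.1 × 0.4 × (1−0.45) = 0.000396
sports: 0.15 × 0.3 × 0.85 × 0.55 × 0.5 × (1−0.35) = 0.0068371875
technology: 0.55 × 0.7 × 0.5 × 0.8 × 0.6 × (1−0.75) = 0.0231
Highest score → technology.

technology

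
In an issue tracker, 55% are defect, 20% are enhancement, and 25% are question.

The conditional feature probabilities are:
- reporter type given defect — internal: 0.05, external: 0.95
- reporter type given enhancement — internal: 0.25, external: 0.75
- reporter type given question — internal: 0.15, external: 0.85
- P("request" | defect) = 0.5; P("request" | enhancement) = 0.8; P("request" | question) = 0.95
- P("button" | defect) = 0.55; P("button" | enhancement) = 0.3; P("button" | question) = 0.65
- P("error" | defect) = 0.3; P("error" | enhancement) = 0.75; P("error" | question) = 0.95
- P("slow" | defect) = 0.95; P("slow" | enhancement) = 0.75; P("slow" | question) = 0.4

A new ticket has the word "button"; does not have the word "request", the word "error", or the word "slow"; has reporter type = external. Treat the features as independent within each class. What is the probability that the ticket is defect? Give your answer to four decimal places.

defect: 0.55 × 0.95 × (1−0.5) × 0.55 × (1−0.3) × (1−0.95) = 0.0050290625
enhancement: 0.2 × 0.75 × (1−0.8) × 0.3 × (1−0.75) × (1−0.75) = 0.0005625
question: 0.25 × 0.85 × (1−0.95) × 0.65 × (1−0.95) × (1−0.4) = 0.0002071875
P(defect | x) = 0.0050290625 / 0.00579875 ≈ 0.8673

0.8673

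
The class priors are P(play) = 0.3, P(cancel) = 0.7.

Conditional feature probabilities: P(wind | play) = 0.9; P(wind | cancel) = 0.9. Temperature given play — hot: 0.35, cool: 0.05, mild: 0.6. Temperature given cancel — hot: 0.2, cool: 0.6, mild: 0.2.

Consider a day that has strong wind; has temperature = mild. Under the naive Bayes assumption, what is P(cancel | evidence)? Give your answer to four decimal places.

0.4375

play: 0.3 × 0.9 × 0.6 = 0.162
cancel: 0.7 × 0.9 × 0.2 = 0.126
P(cancel | x) = 0.126 / 0.288 ≈ 0.4375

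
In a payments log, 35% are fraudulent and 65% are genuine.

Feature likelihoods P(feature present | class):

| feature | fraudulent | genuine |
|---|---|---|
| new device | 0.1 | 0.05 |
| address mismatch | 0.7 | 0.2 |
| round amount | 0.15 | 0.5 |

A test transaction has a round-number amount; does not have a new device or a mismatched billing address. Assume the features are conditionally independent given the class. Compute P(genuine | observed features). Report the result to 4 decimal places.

fraudulent: 0.35 × (1−0.1) × (1−0.7) × 0.15 = 0.014175
genuine: 0.65 × (1−0.05) × (1−0.2) × 0.5 = 0.247
P(genuine | x) = 0.247 / 0.261175 ≈ 0.9457

0.9457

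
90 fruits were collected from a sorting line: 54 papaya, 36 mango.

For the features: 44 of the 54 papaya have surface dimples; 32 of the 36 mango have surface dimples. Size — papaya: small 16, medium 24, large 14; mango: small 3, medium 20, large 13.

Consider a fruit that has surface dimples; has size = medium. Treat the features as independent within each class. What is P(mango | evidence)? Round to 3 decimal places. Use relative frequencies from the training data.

0.476

papaya: (54/90) × (44/54) × (24/54) ≈ 0.217284
mango: (36/90) × (32/36) × (20/36) ≈ 0.197531
P(mango | x) = 0.197531 / 0.414815 ≈ 0.476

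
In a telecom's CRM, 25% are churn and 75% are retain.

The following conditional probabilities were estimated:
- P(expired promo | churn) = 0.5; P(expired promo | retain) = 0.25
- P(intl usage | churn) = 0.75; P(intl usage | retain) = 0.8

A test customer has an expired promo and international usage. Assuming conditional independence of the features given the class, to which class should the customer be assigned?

retain

churn: 0.25 × 0.5 × 0.75 = 0.09375
retain: 0.75 × 0.25 × 0.8 = 0.15
Highest score → retain.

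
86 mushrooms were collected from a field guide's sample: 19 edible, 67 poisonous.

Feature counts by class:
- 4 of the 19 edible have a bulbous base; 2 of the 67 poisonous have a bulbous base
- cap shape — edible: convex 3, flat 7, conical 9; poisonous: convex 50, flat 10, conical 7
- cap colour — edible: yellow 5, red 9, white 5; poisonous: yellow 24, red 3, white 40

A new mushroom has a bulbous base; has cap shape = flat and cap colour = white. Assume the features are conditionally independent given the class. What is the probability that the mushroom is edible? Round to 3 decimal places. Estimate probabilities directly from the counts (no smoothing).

edible: (19/86) × (4/19) × (7/19) × (5/19) ≈ 0.00450944
poisonous: (67/86) × (2/67) × (10/67) × (40/67) ≈ 0.00207225
P(edible | x) = 0.00450944 / 0.00658169 ≈ 0.685

0.685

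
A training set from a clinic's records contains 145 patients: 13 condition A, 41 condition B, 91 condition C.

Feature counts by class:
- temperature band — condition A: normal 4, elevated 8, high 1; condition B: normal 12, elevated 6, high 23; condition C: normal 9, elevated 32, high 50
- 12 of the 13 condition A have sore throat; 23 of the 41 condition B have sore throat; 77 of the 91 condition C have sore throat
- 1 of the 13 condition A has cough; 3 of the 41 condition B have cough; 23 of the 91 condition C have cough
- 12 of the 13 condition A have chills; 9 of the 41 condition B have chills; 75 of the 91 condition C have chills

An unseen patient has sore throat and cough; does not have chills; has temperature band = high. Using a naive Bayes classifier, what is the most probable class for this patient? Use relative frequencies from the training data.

condition A: (13/145) × (1/13) × (12/13) × (1/13) × (1/13) ≈ 0.0000376689
condition B: (41/145) × (23/41) × (23/41) × (3/41) × (32/41) ≈ 0.00508168
condition C: (91/145) × (50/91) × (77/91) × (23/91) × (16/91) ≈ 0.0129663
Highest score → condition C.

condition C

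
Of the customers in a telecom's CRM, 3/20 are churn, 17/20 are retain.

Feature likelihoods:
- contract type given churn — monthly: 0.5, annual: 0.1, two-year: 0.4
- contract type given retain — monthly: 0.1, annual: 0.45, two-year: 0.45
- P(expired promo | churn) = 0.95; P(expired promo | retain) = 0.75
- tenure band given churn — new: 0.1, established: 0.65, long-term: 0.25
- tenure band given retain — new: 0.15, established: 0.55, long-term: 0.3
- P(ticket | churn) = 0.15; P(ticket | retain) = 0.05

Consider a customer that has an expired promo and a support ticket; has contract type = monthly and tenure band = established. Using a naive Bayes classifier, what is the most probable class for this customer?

churn

churn: 0.15 × 0.5 × 0.95 × 0.65 × 0.15 = 0.006946875
retain: 0.85 × 0.1 × 0.75 × 0.55 × 0.05 = 0.001753125
Highest score → churn.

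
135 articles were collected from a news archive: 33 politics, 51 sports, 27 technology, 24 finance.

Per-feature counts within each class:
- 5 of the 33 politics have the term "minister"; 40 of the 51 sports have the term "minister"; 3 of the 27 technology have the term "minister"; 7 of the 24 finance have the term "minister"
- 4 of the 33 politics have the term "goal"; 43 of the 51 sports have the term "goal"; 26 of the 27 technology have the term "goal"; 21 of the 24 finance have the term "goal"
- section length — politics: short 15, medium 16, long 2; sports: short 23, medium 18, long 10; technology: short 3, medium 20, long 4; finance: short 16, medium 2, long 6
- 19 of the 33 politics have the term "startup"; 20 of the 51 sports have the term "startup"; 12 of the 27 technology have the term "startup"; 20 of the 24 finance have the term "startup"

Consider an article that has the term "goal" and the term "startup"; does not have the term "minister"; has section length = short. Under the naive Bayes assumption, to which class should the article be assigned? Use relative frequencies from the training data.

politics: (33/135) × (28/33) × (4/33) × (15/33) × (19/33) ≈ 0.00657942
sports: (51/135) × (11/51) × (43/51) × (23/51) × (20/51) ≈ 0.01215
technology: (27/135) × (24/27) × (26/27) × (3/27) × (12/27) ≈ 0.008454
finance: (24/135) × (17/24) × (21/24) × (16/24) × (20/24) ≈ 0.061214
Highest score → finance.

finance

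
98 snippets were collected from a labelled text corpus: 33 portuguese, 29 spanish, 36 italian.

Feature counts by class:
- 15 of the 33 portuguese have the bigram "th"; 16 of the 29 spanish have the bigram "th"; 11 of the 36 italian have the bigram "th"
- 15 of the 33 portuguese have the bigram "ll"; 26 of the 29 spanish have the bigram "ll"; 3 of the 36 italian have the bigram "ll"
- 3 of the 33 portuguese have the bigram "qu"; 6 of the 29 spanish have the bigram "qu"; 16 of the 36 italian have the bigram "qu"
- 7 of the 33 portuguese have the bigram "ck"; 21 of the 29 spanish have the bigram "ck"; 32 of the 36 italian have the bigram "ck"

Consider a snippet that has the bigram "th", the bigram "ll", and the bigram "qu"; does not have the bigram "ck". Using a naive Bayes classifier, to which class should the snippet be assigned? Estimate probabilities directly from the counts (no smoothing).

portuguese: (33/98) × (15/33) × (15/33) × (3/33) × (26/33) ≈ 0.00498321
spanish: (29/98) × (16/29) × (26/29) × (6/29) × (8/29) ≈ 0.00835439
italian: (36/98) × (11/36) × (3/36) × (16/36) × (4/36) ≈ 0.000461913
Highest score → spanish.

spanish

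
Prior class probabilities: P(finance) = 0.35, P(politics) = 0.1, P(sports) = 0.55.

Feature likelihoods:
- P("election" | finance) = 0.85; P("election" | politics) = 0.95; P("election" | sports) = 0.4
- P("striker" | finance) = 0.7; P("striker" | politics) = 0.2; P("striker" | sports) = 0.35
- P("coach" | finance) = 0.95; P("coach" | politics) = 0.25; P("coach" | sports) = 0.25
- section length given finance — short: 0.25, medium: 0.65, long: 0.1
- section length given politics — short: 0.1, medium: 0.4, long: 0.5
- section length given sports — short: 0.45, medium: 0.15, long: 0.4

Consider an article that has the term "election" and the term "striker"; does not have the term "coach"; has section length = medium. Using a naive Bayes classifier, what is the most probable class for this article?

finance: 0.35 × 0.85 × 0.7 × (1−0.95) × 0.65 = 0.006768125
politics: 0.1 × 0.95 × 0.2 × (1−0.25) × 0.4 = 0.0057
sports: 0.55 × 0.4 × 0.35 × (1−0.25) × 0.15 = 0.0086625
Highest score → sports.

sports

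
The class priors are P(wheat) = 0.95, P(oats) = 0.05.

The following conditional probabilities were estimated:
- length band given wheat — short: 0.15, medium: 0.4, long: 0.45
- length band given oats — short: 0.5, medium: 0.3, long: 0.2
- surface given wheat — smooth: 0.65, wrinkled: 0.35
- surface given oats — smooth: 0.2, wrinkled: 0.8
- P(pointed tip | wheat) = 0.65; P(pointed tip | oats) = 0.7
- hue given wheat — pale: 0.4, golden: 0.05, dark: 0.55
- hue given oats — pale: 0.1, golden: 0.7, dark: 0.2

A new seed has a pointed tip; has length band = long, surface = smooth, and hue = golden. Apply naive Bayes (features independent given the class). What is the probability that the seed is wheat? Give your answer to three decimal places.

wheat: 0.95 × 0.45 × 0.65 × 0.65 × 0.05 = 0.0090309375
oats: 0.05 × 0.2 × 0.2 × 0.7 × 0.7 = 0.00098
P(wheat | x) = 0.0090309375 / 0.0100109375 ≈ 0.902

0.902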